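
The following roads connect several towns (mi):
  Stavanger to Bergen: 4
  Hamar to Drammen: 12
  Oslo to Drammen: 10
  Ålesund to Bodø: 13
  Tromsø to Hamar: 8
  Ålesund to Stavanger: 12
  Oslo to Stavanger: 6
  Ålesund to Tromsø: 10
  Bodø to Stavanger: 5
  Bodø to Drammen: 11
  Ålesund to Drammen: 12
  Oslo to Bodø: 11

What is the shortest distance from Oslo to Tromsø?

A few of the Oslo→Tromsø routes:
Oslo -> Stavanger -> Ålesund -> Tromsø: 6 + 12 + 10 = 28
Oslo -> Drammen -> Hamar -> Tromsø: 10 + 12 + 8 = 30
Oslo -> Bodø -> Ålesund -> Tromsø: 11 + 13 + 10 = 34
Oslo -> Stavanger -> Bodø -> Ålesund -> Tromsø: 6 + 5 + 13 + 10 = 34
Oslo -> Drammen -> Ålesund -> Tromsø: 10 + 12 + 10 = 32
Best route has total 28 mi.

28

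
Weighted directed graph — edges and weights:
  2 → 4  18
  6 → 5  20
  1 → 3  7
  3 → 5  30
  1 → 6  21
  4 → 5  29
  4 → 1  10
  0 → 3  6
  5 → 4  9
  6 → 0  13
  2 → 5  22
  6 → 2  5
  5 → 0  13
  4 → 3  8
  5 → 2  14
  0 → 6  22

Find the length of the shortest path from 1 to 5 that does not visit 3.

Paths from 1 to 5 avoiding 3:
1 - 6 - 2 - 5: 21 + 5 + 22 = 48
1 - 6 - 5: 21 + 20 = 41
1 - 6 - 2 - 4 - 5: 21 + 5 + 18 + 29 = 73
Shortest: 41.

41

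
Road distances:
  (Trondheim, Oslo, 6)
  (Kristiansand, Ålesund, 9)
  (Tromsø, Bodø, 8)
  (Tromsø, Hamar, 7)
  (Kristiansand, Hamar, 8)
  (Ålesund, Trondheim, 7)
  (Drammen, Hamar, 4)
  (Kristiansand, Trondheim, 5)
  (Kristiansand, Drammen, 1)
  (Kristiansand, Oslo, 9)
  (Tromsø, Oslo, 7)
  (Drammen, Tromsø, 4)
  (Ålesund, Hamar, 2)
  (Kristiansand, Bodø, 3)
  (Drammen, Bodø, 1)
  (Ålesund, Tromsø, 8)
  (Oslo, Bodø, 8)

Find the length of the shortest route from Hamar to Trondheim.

A few of the Hamar→Trondheim routes:
Hamar → Ålesund → Kristiansand → Trondheim: 2 + 9 + 5 = 16
Hamar → Tromsø → Drammen → Kristiansand → Trondheim: 7 + 4 + 1 + 5 = 17
Hamar → Drammen → Kristiansand → Trondheim: 4 + 1 + 5 = 10
Hamar → Ålesund → Trondheim: 2 + 7 = 9
Hamar → Drammen → Bodø → Kristiansand → Trondheim: 4 + 1 + 3 + 5 = 13
Hamar → Kristiansand → Trondheim: 8 + 5 = 13
Best route has total 9.

9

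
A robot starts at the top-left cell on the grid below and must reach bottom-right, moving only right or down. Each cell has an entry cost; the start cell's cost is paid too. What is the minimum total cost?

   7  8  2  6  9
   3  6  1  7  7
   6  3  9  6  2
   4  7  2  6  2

Take [0,0] -> [1,0] -> [1,1] -> [1,2] -> [1,3] -> [2,3] -> [2,4] -> [3,4] for a total of 7 + 3 + 6 + 1 + 7 + 6 + 2 + 2 = 34.
(Top row then right column would cost 43.)

34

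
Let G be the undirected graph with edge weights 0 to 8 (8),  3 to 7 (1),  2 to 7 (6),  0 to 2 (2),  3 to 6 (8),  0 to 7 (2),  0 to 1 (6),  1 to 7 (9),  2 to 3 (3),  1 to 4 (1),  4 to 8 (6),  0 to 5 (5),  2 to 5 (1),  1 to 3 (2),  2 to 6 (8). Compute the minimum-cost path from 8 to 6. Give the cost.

17

Comparing a few candidate routes:
8 → 0 → 2 → 3 → 6: 8 + 2 + 3 + 8 = 21
8 → 4 → 1 → 3 → 6: 6 + 1 + 2 + 8 = 17
8 → 4 → 1 → 3 → 2 → 6: 6 + 1 + 2 + 3 + 8 = 20
8 → 0 → 7 → 3 → 6: 8 + 2 + 1 + 8 = 19
8 → 0 → 2 → 6: 8 + 2 + 8 = 18
Best route has total 17.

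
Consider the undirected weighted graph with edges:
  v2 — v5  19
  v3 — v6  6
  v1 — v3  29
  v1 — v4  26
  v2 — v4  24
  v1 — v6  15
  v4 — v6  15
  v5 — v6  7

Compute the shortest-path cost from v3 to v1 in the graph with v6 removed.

Routes from v3 to v1 avoiding v6:
v3 - v1: 29
Shortest: 29.

29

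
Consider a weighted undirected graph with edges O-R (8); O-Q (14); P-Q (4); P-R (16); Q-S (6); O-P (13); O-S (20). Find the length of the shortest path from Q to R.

Comparing a few candidate routes:
Q-O-R: 14 + 8 = 22
Q-P-O-R: 4 + 13 + 8 = 25
Q-P-R: 4 + 16 = 20
The minimum is 20.

20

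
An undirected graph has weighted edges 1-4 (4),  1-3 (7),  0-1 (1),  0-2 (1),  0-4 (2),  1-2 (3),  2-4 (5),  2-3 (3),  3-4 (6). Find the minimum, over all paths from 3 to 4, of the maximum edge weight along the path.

3

A few of the 3→4 routes:
3→2→4: max(3, 5) = 5
3→2→1→4: max(3, 3, 4) = 4
3→2→1→0→4: max(3, 3, 1, 2) = 3
3→2→0→1→4: max(3, 1, 1, 4) = 4
3→4: max(6) = 6
3→2→0→4: max(3, 1, 2) = 3
Best route has worst link 3.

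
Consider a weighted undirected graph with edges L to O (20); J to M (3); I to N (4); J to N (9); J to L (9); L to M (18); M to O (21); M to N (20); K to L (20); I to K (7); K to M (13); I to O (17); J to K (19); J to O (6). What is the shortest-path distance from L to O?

A few of the L→O routes:
L-M-J-O: 18 + 3 + 6 = 27
L-O: 20
L-J-M-O: 9 + 3 + 21 = 33
L-J-O: 9 + 6 = 15
The minimum is 15.

15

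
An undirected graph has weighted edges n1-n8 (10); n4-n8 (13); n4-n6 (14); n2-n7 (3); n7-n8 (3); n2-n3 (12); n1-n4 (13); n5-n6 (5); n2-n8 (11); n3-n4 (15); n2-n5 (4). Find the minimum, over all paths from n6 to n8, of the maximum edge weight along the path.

Comparing a few candidate routes:
n6 → n5 → n2 → n8: max(5, 4, 11) = 11
n6 → n4 → n1 → n8: max(14, 13, 10) = 14
n6 → n5 → n2 → n7 → n8: max(5, 4, 3, 3) = 5
Best route has worst link 5.

5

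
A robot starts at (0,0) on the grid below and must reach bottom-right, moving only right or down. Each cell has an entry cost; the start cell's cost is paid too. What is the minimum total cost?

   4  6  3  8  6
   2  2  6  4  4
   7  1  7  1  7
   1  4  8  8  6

Best path: r0c0→r1c0→r1c1→r2c1→r2c2→r2c3→r2c4→r3c4
Cost: 4 + 2 + 2 + 1 + 7 + 1 + 7 + 6 = 30

30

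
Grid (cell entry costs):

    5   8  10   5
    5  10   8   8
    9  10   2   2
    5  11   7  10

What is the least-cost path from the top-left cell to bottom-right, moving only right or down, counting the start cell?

Best path: r0c0 → r1c0 → r1c1 → r1c2 → r2c2 → r2c3 → r3c3
Cost: 5 + 5 + 10 + 8 + 2 + 2 + 10 = 42
For comparison, the top-then-right route costs 48.

42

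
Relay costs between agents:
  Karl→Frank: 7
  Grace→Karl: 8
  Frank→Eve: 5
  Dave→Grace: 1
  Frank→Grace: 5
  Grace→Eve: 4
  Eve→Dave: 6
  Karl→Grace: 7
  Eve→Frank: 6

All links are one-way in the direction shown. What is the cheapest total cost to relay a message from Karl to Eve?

11

Routes from Karl to Eve:
Karl -> Frank -> Grace -> Eve: 7 + 5 + 4 = 16
Karl -> Frank -> Eve: 7 + 5 = 12
Karl -> Grace -> Eve: 7 + 4 = 11
Best route has total 11.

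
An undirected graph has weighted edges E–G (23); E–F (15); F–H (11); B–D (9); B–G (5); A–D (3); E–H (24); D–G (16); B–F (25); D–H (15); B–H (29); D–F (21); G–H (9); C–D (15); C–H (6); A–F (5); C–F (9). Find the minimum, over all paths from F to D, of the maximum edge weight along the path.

A few of the F→D routes:
F -> H -> G -> B -> D: max(11, 9, 5, 9) = 11
F -> C -> H -> G -> B -> D: max(9, 6, 9, 5, 9) = 9
F -> A -> D: max(5, 3) = 5
F -> C -> D: max(9, 15) = 15
Best route has worst link 5.

5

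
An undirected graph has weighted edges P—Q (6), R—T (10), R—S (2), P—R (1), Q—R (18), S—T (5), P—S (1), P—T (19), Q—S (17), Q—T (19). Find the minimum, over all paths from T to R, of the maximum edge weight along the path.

Checking several routes:
T -> S -> Q -> P -> R: max(5, 17, 6, 1) = 17
T -> S -> R: max(5, 2) = 5
T -> R: max(10) = 10
T -> S -> Q -> R: max(5, 17, 18) = 18
T -> S -> P -> R: max(5, 1, 1) = 5
Best route has worst link 5.

5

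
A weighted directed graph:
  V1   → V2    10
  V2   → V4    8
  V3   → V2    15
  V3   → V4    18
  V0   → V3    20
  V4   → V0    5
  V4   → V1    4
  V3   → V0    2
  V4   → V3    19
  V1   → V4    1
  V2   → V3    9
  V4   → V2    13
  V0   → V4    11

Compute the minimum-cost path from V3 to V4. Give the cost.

13

Routes from V3 to V4:
V3 -> V0 -> V4: 2 + 11 = 13
V3 -> V2 -> V4: 15 + 8 = 23
V3 -> V4: 18
Best route has total 13.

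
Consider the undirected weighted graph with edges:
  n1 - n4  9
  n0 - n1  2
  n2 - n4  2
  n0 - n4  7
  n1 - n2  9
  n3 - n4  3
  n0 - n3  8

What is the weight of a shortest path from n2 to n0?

Checking several routes:
n2 - n1 - n0: 9 + 2 = 11
n2 - n4 - n3 - n0: 2 + 3 + 8 = 13
n2 - n1 - n4 - n0: 9 + 9 + 7 = 25
n2 - n4 - n0: 2 + 7 = 9
n2 - n4 - n1 - n0: 2 + 9 + 2 = 13
The minimum is 9.

9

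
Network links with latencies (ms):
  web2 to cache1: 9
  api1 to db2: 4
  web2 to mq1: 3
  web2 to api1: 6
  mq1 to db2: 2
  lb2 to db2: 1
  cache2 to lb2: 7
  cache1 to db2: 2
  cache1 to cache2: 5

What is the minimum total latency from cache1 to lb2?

3

Comparing a few candidate routes:
cache1-db2-lb2: 2 + 1 = 3
cache1-cache2-lb2: 5 + 7 = 12
cache1-web2-mq1-db2-lb2: 9 + 3 + 2 + 1 = 15
Best route has total 3 ms.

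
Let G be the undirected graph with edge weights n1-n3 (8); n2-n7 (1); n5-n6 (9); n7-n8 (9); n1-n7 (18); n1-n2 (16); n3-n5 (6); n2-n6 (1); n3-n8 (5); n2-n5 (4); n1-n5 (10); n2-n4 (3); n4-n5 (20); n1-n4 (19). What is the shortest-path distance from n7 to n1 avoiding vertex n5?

17

Candidate routes:
n7 → n2 → n1: 1 + 16 = 17
n7 → n2 → n4 → n1: 1 + 3 + 19 = 23
n7 → n1: 18
n7 → n8 → n3 → n1: 9 + 5 + 8 = 22
Best route has total 17.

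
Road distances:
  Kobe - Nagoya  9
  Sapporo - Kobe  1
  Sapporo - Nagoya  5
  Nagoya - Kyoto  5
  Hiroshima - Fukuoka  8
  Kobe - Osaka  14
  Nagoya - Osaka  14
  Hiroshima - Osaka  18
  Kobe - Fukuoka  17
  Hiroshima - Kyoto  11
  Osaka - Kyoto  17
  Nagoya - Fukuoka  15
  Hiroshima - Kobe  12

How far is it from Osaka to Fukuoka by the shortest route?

26

Comparing a few candidate routes:
Osaka -> Hiroshima -> Fukuoka: 18 + 8 = 26
Osaka -> Nagoya -> Fukuoka: 14 + 15 = 29
Osaka -> Kobe -> Fukuoka: 14 + 17 = 31
Best route has total 26.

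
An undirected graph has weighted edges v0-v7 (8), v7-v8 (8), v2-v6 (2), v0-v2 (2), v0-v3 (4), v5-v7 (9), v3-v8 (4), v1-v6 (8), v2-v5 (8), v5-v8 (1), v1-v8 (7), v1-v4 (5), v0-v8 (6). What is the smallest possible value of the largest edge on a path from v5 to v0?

A few of the v5→v0 routes:
v5 → v8 → v7 → v0: max(1, 8, 8) = 8
v5 → v8 → v1 → v6 → v2 → v0: max(1, 7, 8, 2, 2) = 8
v5 → v2 → v0: max(8, 2) = 8
v5 → v2 → v6 → v1 → v8 → v0: max(8, 2, 8, 7, 6) = 8
v5 → v8 → v3 → v0: max(1, 4, 4) = 4
v5 → v8 → v0: max(1, 6) = 6
Best route has worst link 4.

4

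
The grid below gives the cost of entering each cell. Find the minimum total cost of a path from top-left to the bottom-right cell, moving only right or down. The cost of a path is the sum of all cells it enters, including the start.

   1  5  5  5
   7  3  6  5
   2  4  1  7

One optimal route is (0,0) -> (0,1) -> (1,1) -> (2,1) -> (2,2) -> (2,3).
Its cost is 1 + 5 + 3 + 4 + 1 + 7 = 21.
(Top row then right column would cost 28.)

21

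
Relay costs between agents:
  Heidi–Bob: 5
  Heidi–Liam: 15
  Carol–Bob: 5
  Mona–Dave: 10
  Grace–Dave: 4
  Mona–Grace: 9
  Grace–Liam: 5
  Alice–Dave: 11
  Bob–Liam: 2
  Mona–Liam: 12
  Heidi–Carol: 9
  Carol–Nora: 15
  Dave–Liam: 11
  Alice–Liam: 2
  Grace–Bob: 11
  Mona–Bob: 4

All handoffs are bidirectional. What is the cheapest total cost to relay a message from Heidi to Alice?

A few of the Heidi→Alice routes:
Heidi - Carol - Bob - Liam - Alice: 9 + 5 + 2 + 2 = 18
Heidi - Bob - Mona - Liam - Alice: 5 + 4 + 12 + 2 = 23
Heidi - Bob - Liam - Alice: 5 + 2 + 2 = 9
Heidi - Liam - Alice: 15 + 2 = 17
Heidi - Bob - Mona - Grace - Liam - Alice: 5 + 4 + 9 + 5 + 2 = 25
Heidi - Bob - Grace - Liam - Alice: 5 + 11 + 5 + 2 = 23
Best route has total 9.

9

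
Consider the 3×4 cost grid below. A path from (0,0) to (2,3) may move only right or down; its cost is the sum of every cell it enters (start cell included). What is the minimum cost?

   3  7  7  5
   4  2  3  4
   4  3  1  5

One optimal route is r0c0 -> r1c0 -> r1c1 -> r1c2 -> r2c2 -> r2c3.
Its cost is 3 + 4 + 2 + 3 + 1 + 5 = 18.

18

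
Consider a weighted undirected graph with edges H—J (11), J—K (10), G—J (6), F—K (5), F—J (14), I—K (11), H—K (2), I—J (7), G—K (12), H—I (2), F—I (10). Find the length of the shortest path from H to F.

7

Some routes from H to F:
H→K→F: 2 + 5 = 7
H→K→I→F: 2 + 11 + 10 = 23
H→I→F: 2 + 10 = 12
H→I→K→F: 2 + 11 + 5 = 18
H→I→J→F: 2 + 7 + 14 = 23
H→I→J→K→F: 2 + 7 + 10 + 5 = 24
Best route has total 7.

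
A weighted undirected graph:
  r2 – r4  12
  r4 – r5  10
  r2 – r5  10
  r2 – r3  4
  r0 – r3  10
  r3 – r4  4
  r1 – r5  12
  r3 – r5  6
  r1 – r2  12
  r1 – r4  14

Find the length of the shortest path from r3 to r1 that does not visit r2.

18

Candidate routes:
r3 → r4 → r5 → r1: 4 + 10 + 12 = 26
r3 → r5 → r4 → r1: 6 + 10 + 14 = 30
r3 → r5 → r1: 6 + 12 = 18
r3 → r4 → r1: 4 + 14 = 18
Shortest: 18.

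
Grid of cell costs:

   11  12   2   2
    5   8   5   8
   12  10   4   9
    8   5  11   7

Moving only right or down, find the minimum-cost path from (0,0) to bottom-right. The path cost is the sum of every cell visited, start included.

Cheapest: r0c0→r1c0→r1c1→r1c2→r2c2→r2c3→r3c3
  11 + 5 + 8 + 5 + 4 + 9 + 7 = 49
For comparison, the top-then-right route costs 51.

49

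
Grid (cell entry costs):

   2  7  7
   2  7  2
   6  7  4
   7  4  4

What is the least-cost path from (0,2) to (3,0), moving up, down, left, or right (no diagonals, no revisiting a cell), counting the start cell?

One optimal route is r0c2 r1c2 r2c2 r3c2 r3c1 r3c0.
Its cost is 7 + 2 + 4 + 4 + 4 + 7 = 28.

28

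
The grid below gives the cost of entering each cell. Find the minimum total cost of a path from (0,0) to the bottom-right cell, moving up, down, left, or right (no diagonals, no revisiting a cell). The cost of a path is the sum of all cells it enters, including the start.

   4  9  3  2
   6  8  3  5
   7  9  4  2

Best path: r0c0 -> r0c1 -> r0c2 -> r0c3 -> r1c3 -> r2c3
Cost: 4 + 9 + 3 + 2 + 5 + 2 = 25

25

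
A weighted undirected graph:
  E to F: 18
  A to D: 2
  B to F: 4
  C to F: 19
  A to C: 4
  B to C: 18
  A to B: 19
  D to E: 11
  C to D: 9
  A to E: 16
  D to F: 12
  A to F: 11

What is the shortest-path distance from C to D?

6

Some routes from C to D:
C-A-F-D: 4 + 11 + 12 = 27
C-D: 9
C-A-D: 4 + 2 = 6
C-F-D: 19 + 12 = 31
C-F-A-D: 19 + 11 + 2 = 32
C-A-E-D: 4 + 16 + 11 = 31
Best route has total 6.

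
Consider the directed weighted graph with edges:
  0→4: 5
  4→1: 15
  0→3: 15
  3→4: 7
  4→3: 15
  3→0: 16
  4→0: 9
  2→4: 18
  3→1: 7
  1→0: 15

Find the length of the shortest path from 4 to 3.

Paths from 4 to 3:
4 - 1 - 0 - 3: 15 + 15 + 15 = 45
4 - 3: 15
4 - 0 - 3: 9 + 15 = 24
Shortest: 15.

15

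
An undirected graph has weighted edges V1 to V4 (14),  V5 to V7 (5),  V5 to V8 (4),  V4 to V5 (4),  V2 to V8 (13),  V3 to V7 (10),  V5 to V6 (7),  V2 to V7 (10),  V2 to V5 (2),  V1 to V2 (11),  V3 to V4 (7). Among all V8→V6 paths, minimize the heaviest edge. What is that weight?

7

Candidate routes:
V8-V2-V1-V4-V5-V6: max(13, 11, 14, 4, 7) = 14
V8-V2-V5-V6: max(13, 2, 7) = 13
V8-V2-V1-V4-V3-V7-V5-V6: max(13, 11, 14, 7, 10, 5, 7) = 14
V8-V5-V6: max(4, 7) = 7
V8-V2-V7-V3-V4-V5-V6: max(13, 10, 10, 7, 4, 7) = 13
V8-V2-V7-V5-V6: max(13, 10, 5, 7) = 13
Best route has worst link 7.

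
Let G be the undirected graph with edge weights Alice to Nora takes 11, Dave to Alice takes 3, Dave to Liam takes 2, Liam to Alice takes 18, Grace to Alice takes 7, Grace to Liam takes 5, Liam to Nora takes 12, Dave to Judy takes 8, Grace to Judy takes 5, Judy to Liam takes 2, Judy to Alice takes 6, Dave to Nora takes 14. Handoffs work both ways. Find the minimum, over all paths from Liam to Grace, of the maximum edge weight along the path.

5

Some routes from Liam to Grace:
Liam - Dave - Alice - Judy - Grace: max(2, 3, 6, 5) = 6
Liam - Dave - Alice - Grace: max(2, 3, 7) = 7
Liam - Judy - Grace: max(2, 5) = 5
Liam - Grace: max(5) = 5
Best route has worst link 5.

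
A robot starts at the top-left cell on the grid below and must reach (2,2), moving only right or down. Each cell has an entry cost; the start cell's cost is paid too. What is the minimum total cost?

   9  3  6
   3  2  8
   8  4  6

Take r0c0→r0c1→r1c1→r2c1→r2c2 for a total of 9 + 3 + 2 + 4 + 6 = 24.

24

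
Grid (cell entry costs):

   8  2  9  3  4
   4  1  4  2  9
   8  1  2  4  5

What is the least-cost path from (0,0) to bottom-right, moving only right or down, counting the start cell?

23

Take (0,0) -> (0,1) -> (1,1) -> (2,1) -> (2,2) -> (2,3) -> (2,4) for a total of 8 + 2 + 1 + 1 + 2 + 4 + 5 = 23.
For comparison, the top-then-right route costs 40.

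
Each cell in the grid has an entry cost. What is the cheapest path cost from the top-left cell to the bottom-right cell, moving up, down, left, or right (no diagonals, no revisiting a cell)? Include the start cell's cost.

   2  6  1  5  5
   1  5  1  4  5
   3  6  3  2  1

15

Take r0c0→r1c0→r1c1→r1c2→r2c2→r2c3→r2c4 for a total of 2 + 1 + 5 + 1 + 3 + 2 + 1 = 15.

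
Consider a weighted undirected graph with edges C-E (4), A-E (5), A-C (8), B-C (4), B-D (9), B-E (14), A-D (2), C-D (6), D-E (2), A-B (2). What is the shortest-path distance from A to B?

2

Some routes from A to B:
A -> D -> B: 2 + 9 = 11
A -> D -> E -> C -> B: 2 + 2 + 4 + 4 = 12
A -> B: 2
Shortest: 2.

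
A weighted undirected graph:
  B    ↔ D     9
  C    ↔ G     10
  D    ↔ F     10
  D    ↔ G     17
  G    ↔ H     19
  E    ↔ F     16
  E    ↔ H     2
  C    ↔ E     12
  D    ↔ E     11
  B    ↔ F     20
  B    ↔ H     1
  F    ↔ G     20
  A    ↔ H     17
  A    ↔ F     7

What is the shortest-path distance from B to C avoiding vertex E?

30

Comparing a few candidate routes:
B - D - G - C: 9 + 17 + 10 = 36
B - H - G - C: 1 + 19 + 10 = 30
B - D - F - G - C: 9 + 10 + 20 + 10 = 49
The minimum is 30.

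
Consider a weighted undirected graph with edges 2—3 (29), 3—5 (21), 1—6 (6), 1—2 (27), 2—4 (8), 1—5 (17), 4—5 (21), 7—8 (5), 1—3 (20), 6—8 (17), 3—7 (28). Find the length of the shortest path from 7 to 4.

63

Some routes from 7 to 4:
7-8-6-1-3-2-4: 5 + 17 + 6 + 20 + 29 + 8 = 85
7-8-6-1-5-4: 5 + 17 + 6 + 17 + 21 = 66
7-8-6-1-2-4: 5 + 17 + 6 + 27 + 8 = 63
7-3-1-2-4: 28 + 20 + 27 + 8 = 83
7-3-5-4: 28 + 21 + 21 = 70
7-3-2-4: 28 + 29 + 8 = 65
The minimum is 63.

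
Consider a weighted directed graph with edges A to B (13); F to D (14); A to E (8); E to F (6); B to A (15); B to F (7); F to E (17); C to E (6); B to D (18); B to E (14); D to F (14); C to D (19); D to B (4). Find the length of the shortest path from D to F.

Routes from D to F:
D-B-A-E-F: 4 + 15 + 8 + 6 = 33
D-B-E-F: 4 + 14 + 6 = 24
D-B-F: 4 + 7 = 11
D-F: 14
Shortest: 11.

11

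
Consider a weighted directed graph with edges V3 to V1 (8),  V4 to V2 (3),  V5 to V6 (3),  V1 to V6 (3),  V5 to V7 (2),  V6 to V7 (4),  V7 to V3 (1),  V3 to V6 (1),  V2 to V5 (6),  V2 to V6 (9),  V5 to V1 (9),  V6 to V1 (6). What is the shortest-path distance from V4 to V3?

Checking several routes:
V4 - V2 - V5 - V6 - V7 - V3: 3 + 6 + 3 + 4 + 1 = 17
V4 - V2 - V5 - V7 - V3: 3 + 6 + 2 + 1 = 12
V4 - V2 - V6 - V7 - V3: 3 + 9 + 4 + 1 = 17
The minimum is 12.

12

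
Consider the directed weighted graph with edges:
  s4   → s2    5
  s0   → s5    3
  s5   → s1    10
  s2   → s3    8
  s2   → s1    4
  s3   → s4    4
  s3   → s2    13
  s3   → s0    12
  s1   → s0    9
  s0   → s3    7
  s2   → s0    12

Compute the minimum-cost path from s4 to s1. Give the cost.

9

Paths from s4 to s1:
s4 -> s2 -> s1: 5 + 4 = 9
s4 -> s2 -> s0 -> s5 -> s1: 5 + 12 + 3 + 10 = 30
s4 -> s2 -> s3 -> s0 -> s5 -> s1: 5 + 8 + 12 + 3 + 10 = 38
Best route has total 9.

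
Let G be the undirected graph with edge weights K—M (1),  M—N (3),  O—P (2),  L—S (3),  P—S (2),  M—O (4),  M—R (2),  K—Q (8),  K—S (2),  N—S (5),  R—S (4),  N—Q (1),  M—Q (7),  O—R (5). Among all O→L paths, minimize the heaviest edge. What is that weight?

Some routes from O to L:
O → M → K → S → L: max(4, 1, 2, 3) = 4
O → M → R → S → L: max(4, 2, 4, 3) = 4
O → P → S → L: max(2, 2, 3) = 3
The minimum achievable maximum is 3.

3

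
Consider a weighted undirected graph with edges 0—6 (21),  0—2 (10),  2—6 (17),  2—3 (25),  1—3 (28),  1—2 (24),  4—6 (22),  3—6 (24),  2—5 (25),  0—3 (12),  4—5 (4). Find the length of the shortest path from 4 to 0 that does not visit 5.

A few of the 4→0 routes:
4-6-0: 22 + 21 = 43
4-6-3-0: 22 + 24 + 12 = 58
4-6-2-0: 22 + 17 + 10 = 49
The minimum is 43.

43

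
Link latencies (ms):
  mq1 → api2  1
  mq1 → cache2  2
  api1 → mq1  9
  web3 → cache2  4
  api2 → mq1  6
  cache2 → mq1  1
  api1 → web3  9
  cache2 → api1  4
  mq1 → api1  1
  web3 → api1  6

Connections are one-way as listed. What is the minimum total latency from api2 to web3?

16

Routes from api2 to web3:
api2 - mq1 - api1 - web3: 6 + 1 + 9 = 16
api2 - mq1 - cache2 - api1 - web3: 6 + 2 + 4 + 9 = 21
The minimum is 16 ms.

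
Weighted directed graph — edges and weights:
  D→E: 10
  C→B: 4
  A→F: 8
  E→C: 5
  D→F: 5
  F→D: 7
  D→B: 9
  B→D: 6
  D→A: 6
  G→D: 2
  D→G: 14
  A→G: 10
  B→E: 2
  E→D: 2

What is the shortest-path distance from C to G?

22

A few of the C→G routes:
C→B→E→D→A→G: 4 + 2 + 2 + 6 + 10 = 24
C→B→E→D→G: 4 + 2 + 2 + 14 = 22
C→B→D→G: 4 + 6 + 14 = 24
Best route has total 22.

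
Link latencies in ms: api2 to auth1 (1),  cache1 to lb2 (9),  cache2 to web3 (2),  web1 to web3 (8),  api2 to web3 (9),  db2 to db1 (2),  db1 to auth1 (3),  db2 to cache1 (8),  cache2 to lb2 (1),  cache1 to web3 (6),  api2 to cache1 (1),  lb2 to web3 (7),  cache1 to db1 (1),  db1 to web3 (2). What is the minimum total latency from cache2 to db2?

Some routes from cache2 to db2:
cache2→web3→cache1→db1→db2: 2 + 6 + 1 + 2 = 11
cache2→lb2→web3→db1→db2: 1 + 7 + 2 + 2 = 12
cache2→web3→db1→db2: 2 + 2 + 2 = 6
Best route has total 6 ms.

6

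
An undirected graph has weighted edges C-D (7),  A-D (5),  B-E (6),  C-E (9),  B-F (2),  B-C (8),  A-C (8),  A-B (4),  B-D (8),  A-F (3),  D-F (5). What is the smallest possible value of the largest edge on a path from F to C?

Checking several routes:
F - B - A - D - C: max(2, 4, 5, 7) = 7
F - D - A - B - C: max(5, 5, 4, 8) = 8
F - A - D - C: max(3, 5, 7) = 7
F - D - C: max(5, 7) = 7
F - D - B - A - C: max(5, 8, 4, 8) = 8
F - D - A - C: max(5, 5, 8) = 8
Smallest bottleneck: 7.

7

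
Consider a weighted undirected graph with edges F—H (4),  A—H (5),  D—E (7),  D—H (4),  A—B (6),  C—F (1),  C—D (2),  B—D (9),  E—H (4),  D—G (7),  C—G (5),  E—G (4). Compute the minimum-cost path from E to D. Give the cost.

7

Some routes from E to D:
E → H → D: 4 + 4 = 8
E → G → C → D: 4 + 5 + 2 = 11
E → D: 7
The minimum is 7.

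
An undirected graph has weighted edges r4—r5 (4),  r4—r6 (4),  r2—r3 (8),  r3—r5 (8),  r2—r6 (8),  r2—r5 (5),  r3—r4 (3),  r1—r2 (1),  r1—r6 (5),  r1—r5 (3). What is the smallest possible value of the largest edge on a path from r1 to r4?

Some routes from r1 to r4:
r1→r6→r4: max(5, 4) = 5
r1→r6→r2→r5→r3→r4: max(5, 8, 5, 8, 3) = 8
r1→r6→r2→r5→r4: max(5, 8, 5, 4) = 8
r1→r2→r5→r4: max(1, 5, 4) = 5
r1→r5→r4: max(3, 4) = 4
Smallest bottleneck: 4.

4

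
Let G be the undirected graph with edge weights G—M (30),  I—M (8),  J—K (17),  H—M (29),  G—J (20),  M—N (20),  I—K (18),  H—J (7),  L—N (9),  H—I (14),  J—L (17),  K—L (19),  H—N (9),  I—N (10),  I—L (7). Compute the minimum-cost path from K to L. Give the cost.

Comparing a few candidate routes:
K - I - N - L: 18 + 10 + 9 = 37
K - I - L: 18 + 7 = 25
K - L: 19
K - J - L: 17 + 17 = 34
The minimum is 19.

19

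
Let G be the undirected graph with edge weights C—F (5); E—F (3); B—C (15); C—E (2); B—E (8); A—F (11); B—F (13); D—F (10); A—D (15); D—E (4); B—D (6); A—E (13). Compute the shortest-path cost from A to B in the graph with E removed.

21

Some routes from A to B avoiding E:
A -> F -> C -> B: 11 + 5 + 15 = 31
A -> F -> D -> B: 11 + 10 + 6 = 27
A -> F -> B: 11 + 13 = 24
A -> D -> B: 15 + 6 = 21
The minimum is 21.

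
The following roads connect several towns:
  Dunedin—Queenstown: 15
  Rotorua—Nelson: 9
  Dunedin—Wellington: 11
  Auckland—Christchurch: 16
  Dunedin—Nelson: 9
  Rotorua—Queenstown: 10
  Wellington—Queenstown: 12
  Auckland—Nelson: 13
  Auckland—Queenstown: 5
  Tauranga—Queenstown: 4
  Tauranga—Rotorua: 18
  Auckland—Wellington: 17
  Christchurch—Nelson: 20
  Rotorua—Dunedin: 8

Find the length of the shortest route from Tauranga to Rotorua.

14

Checking several routes:
Tauranga → Rotorua: 18
Tauranga → Queenstown → Rotorua: 4 + 10 = 14
Tauranga → Queenstown → Dunedin → Nelson → Rotorua: 4 + 15 + 9 + 9 = 37
Tauranga → Queenstown → Auckland → Nelson → Rotorua: 4 + 5 + 13 + 9 = 31
Tauranga → Queenstown → Wellington → Dunedin → Rotorua: 4 + 12 + 11 + 8 = 35
Tauranga → Queenstown → Dunedin → Rotorua: 4 + 15 + 8 = 27
The minimum is 14.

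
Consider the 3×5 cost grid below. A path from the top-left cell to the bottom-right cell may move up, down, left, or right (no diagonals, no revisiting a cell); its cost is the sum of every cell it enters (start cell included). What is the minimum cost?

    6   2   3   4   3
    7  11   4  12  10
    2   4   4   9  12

Take [0,0] -> [0,1] -> [0,2] -> [0,3] -> [0,4] -> [1,4] -> [2,4] for a total of 6 + 2 + 3 + 4 + 3 + 10 + 12 = 40.

40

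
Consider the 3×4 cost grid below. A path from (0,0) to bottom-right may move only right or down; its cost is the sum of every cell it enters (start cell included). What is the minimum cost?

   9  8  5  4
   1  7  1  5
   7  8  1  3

One optimal route is [0,0]→[1,0]→[1,1]→[1,2]→[2,2]→[2,3].
Its cost is 9 + 1 + 7 + 1 + 1 + 3 = 22.
For comparison, the top-then-right route costs 34.

22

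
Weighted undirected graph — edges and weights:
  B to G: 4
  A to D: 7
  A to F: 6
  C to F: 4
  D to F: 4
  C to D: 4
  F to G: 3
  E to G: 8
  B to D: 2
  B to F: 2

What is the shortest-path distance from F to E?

Paths from F to E:
F → G → E: 3 + 8 = 11
F → B → G → E: 2 + 4 + 8 = 14
F → A → D → B → G → E: 6 + 7 + 2 + 4 + 8 = 27
F → D → B → G → E: 4 + 2 + 4 + 8 = 18
F → C → D → B → G → E: 4 + 4 + 2 + 4 + 8 = 22
The minimum is 11.

11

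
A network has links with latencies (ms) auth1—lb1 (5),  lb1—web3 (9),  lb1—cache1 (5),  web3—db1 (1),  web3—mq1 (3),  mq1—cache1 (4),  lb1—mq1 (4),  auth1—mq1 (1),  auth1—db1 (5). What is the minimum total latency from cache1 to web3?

A few of the cache1→web3 routes:
cache1-mq1-web3: 4 + 3 = 7
cache1-lb1-auth1-mq1-web3: 5 + 5 + 1 + 3 = 14
cache1-lb1-mq1-web3: 5 + 4 + 3 = 12
cache1-mq1-auth1-db1-web3: 4 + 1 + 5 + 1 = 11
cache1-lb1-web3: 5 + 9 = 14
Shortest: 7 ms.

7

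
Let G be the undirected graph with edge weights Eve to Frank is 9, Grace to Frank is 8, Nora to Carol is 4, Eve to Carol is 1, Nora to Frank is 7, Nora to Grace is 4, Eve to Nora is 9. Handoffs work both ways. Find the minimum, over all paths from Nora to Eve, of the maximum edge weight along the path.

Routes from Nora to Eve:
Nora→Frank→Eve: max(7, 9) = 9
Nora→Eve: max(9) = 9
Nora→Grace→Frank→Eve: max(4, 8, 9) = 9
Nora→Carol→Eve: max(4, 1) = 4
The minimum achievable maximum is 4.

4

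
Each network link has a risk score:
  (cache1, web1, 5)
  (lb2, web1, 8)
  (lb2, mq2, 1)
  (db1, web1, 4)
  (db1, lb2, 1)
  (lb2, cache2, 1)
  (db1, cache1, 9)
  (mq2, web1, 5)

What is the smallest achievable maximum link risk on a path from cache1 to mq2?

5

Comparing a few candidate routes:
cache1 - web1 - mq2: max(5, 5) = 5
cache1 - web1 - db1 - lb2 - mq2: max(5, 4, 1, 1) = 5
cache1 - web1 - lb2 - mq2: max(5, 8, 1) = 8
cache1 - db1 - web1 - mq2: max(9, 4, 5) = 9
The minimum achievable maximum is 5.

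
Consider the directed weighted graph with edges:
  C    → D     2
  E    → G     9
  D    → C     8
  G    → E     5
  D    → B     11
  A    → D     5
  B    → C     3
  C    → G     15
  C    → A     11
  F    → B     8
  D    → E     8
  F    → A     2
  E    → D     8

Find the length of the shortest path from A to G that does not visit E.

Candidate routes:
A-D-B-C-G: 5 + 11 + 3 + 15 = 34
A-D-C-G: 5 + 8 + 15 = 28
Best route has total 28.

28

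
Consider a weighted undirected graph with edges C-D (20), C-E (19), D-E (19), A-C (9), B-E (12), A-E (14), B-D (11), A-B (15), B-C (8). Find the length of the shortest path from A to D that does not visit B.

Candidate routes:
A - C - D: 9 + 20 = 29
A - C - E - D: 9 + 19 + 19 = 47
A - E - C - D: 14 + 19 + 20 = 53
A - E - D: 14 + 19 = 33
Best route has total 29.

29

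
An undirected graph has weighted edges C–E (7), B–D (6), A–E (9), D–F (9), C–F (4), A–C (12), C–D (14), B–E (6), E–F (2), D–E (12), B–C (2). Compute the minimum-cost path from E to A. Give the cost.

9

Checking several routes:
E → F → D → B → C → A: 2 + 9 + 6 + 2 + 12 = 31
E → B → C → A: 6 + 2 + 12 = 20
E → D → B → C → A: 12 + 6 + 2 + 12 = 32
E → F → C → A: 2 + 4 + 12 = 18
E → A: 9
E → C → A: 7 + 12 = 19
Shortest: 9.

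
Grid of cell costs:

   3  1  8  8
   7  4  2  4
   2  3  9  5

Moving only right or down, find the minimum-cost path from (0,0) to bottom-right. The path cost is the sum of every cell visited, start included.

Best path: [0,0] [0,1] [1,1] [1,2] [1,3] [2,3]
Cost: 3 + 1 + 4 + 2 + 4 + 5 = 19

19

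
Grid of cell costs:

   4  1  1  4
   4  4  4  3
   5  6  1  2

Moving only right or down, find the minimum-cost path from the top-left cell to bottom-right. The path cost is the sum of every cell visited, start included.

13

Take (0,0)→(0,1)→(0,2)→(1,2)→(2,2)→(2,3) for a total of 4 + 1 + 1 + 4 + 1 + 2 = 13.
For comparison, the top-then-right route costs 15.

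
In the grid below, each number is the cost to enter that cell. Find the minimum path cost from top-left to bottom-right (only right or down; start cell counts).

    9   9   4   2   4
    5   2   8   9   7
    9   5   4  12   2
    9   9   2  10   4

One optimal route is r0c0 -> r0c1 -> r0c2 -> r0c3 -> r0c4 -> r1c4 -> r2c4 -> r3c4.
Its cost is 9 + 9 + 4 + 2 + 4 + 7 + 2 + 4 = 41.

41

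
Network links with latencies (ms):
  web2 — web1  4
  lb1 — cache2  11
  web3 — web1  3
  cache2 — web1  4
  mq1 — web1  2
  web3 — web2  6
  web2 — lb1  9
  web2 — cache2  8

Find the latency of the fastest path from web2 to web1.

Routes from web2 to web1:
web2→web3→web1: 6 + 3 = 9
web2→lb1→cache2→web1: 9 + 11 + 4 = 24
web2→web1: 4
web2→cache2→web1: 8 + 4 = 12
Best route has total 4 ms.

4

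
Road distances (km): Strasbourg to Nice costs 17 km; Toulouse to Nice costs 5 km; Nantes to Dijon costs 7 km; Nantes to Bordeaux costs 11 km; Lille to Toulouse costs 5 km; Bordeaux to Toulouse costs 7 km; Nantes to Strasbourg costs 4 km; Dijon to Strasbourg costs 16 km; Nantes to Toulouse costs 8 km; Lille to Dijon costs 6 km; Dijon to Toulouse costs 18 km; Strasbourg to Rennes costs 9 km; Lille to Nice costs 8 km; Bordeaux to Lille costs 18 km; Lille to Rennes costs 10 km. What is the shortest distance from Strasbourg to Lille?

A few of the Strasbourg→Lille routes:
Strasbourg→Nantes→Toulouse→Lille: 4 + 8 + 5 = 17
Strasbourg→Nice→Lille: 17 + 8 = 25
Strasbourg→Dijon→Lille: 16 + 6 = 22
Strasbourg→Rennes→Lille: 9 + 10 = 19
Strasbourg→Nantes→Dijon→Lille: 4 + 7 + 6 = 17
The minimum is 17 km.

17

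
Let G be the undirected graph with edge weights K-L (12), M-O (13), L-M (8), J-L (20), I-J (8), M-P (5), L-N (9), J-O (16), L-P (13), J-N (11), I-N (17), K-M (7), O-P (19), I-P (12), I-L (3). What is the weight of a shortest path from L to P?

Checking several routes:
L-I-P: 3 + 12 = 15
L-P: 13
L-K-M-P: 12 + 7 + 5 = 24
L-M-P: 8 + 5 = 13
Best route has total 13.

13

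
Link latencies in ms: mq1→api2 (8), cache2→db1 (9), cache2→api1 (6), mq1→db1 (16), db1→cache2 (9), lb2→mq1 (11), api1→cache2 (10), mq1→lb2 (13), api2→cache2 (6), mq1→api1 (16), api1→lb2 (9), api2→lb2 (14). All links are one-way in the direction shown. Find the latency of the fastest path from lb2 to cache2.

Paths from lb2 to cache2:
lb2 - mq1 - db1 - cache2: 11 + 16 + 9 = 36
lb2 - mq1 - api2 - cache2: 11 + 8 + 6 = 25
lb2 - mq1 - api1 - cache2: 11 + 16 + 10 = 37
The minimum is 25 ms.

25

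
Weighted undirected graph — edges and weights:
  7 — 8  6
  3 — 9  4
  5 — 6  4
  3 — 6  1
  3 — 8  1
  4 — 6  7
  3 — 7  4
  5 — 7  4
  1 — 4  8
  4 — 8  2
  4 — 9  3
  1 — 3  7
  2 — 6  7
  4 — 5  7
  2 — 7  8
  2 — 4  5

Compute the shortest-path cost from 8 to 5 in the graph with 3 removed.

9

A few of the 8→5 routes:
8 -> 4 -> 5: 2 + 7 = 9
8 -> 4 -> 6 -> 5: 2 + 7 + 4 = 13
8 -> 7 -> 5: 6 + 4 = 10
8 -> 4 -> 2 -> 7 -> 5: 2 + 5 + 8 + 4 = 19
8 -> 4 -> 2 -> 6 -> 5: 2 + 5 + 7 + 4 = 18
The minimum is 9.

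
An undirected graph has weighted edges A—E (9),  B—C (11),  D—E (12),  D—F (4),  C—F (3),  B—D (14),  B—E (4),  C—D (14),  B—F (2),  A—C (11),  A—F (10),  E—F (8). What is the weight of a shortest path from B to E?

4

A few of the B→E routes:
B→F→A→E: 2 + 10 + 9 = 21
B→F→C→A→E: 2 + 3 + 11 + 9 = 25
B→F→D→E: 2 + 4 + 12 = 18
B→F→E: 2 + 8 = 10
B→E: 4
B→C→F→E: 11 + 3 + 8 = 22
Shortest: 4.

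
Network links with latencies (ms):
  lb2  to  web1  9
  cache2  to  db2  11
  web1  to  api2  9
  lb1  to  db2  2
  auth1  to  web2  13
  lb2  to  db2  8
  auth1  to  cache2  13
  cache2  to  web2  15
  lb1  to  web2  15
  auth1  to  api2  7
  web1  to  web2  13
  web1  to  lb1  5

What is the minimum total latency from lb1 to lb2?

Comparing a few candidate routes:
lb1 → web2 → cache2 → db2 → lb2: 15 + 15 + 11 + 8 = 49
lb1 → web2 → web1 → lb2: 15 + 13 + 9 = 37
lb1 → db2 → cache2 → web2 → web1 → lb2: 2 + 11 + 15 + 13 + 9 = 50
lb1 → db2 → lb2: 2 + 8 = 10
lb1 → web1 → lb2: 5 + 9 = 14
Best route has total 10 ms.

10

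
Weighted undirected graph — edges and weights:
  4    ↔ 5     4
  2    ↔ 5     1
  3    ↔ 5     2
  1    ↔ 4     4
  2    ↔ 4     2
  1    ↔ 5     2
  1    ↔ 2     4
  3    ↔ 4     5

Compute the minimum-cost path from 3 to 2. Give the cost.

Comparing a few candidate routes:
3 -> 5 -> 1 -> 2: 2 + 2 + 4 = 8
3 -> 5 -> 4 -> 2: 2 + 4 + 2 = 8
3 -> 4 -> 5 -> 2: 5 + 4 + 1 = 10
3 -> 5 -> 2: 2 + 1 = 3
3 -> 4 -> 2: 5 + 2 = 7
The minimum is 3.

3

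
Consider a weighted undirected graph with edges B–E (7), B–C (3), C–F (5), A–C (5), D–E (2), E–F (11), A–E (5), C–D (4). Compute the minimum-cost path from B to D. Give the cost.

7

Comparing a few candidate routes:
B→E→A→C→D: 7 + 5 + 5 + 4 = 21
B→C→D: 3 + 4 = 7
B→C→F→E→D: 3 + 5 + 11 + 2 = 21
B→E→D: 7 + 2 = 9
B→C→A→E→D: 3 + 5 + 5 + 2 = 15
The minimum is 7.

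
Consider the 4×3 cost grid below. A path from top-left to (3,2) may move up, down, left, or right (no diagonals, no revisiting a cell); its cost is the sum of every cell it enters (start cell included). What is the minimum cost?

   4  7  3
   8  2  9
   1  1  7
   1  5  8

Take r0c0→r0c1→r1c1→r2c1→r3c1→r3c2 for a total of 4 + 7 + 2 + 1 + 5 + 8 = 27.

27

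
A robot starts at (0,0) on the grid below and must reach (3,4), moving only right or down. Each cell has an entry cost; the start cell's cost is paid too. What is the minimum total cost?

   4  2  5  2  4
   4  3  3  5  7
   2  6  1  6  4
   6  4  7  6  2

25

Take r0c0 → r0c1 → r1c1 → r1c2 → r2c2 → r2c3 → r2c4 → r3c4 for a total of 4 + 2 + 3 + 3 + 1 + 6 + 4 + 2 = 25.
(Top row then right column would cost 30.)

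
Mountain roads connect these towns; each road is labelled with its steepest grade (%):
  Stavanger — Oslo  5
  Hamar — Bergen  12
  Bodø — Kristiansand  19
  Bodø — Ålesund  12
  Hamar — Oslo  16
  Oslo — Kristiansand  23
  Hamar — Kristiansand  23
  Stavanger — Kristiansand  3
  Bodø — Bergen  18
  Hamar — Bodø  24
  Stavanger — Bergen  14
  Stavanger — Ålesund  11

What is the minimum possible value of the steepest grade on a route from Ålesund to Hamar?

14

A few of the Ålesund→Hamar routes:
Ålesund -> Bodø -> Bergen -> Stavanger -> Oslo -> Hamar: max(12, 18, 14, 5, 16) = 18
Ålesund -> Stavanger -> Oslo -> Hamar: max(11, 5, 16) = 16
Ålesund -> Stavanger -> Bergen -> Hamar: max(11, 14, 12) = 14
Ålesund -> Bodø -> Bergen -> Hamar: max(12, 18, 12) = 18
Ålesund -> Bodø -> Kristiansand -> Stavanger -> Oslo -> Hamar: max(12, 19, 3, 5, 16) = 19
Ålesund -> Stavanger -> Kristiansand -> Bodø -> Bergen -> Hamar: max(11, 3, 19, 18, 12) = 19
The minimum achievable maximum is 14%.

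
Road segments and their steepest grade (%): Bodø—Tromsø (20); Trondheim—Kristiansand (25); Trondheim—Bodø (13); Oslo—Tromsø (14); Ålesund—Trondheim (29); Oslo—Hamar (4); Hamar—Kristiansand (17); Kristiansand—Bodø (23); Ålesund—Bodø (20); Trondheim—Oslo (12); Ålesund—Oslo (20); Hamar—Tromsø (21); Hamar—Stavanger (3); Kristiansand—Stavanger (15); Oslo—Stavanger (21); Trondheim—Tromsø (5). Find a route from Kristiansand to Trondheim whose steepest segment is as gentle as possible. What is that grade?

15

A few of the Kristiansand→Trondheim routes:
Kristiansand -> Stavanger -> Hamar -> Oslo -> Tromsø -> Trondheim: max(15, 3, 4, 14, 5) = 15
Kristiansand -> Hamar -> Oslo -> Tromsø -> Trondheim: max(17, 4, 14, 5) = 17
Kristiansand -> Hamar -> Oslo -> Trondheim: max(17, 4, 12) = 17
Kristiansand -> Stavanger -> Hamar -> Oslo -> Trondheim: max(15, 3, 4, 12) = 15
Best route has worst link 15%.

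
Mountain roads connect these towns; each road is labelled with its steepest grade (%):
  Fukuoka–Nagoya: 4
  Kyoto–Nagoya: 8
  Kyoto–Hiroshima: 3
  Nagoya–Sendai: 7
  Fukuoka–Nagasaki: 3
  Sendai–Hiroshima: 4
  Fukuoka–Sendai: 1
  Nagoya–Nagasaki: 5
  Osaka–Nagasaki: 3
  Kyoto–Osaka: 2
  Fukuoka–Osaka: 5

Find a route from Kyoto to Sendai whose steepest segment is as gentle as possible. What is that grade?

3

Comparing a few candidate routes:
Kyoto → Osaka → Nagasaki → Nagoya → Fukuoka → Sendai: max(2, 3, 5, 4, 1) = 5
Kyoto → Hiroshima → Sendai: max(3, 4) = 4
Kyoto → Osaka → Fukuoka → Nagasaki → Nagoya → Sendai: max(2, 5, 3, 5, 7) = 7
Kyoto → Osaka → Nagasaki → Fukuoka → Sendai: max(2, 3, 3, 1) = 3
Kyoto → Osaka → Fukuoka → Sendai: max(2, 5, 1) = 5
The minimum achievable maximum is 3%.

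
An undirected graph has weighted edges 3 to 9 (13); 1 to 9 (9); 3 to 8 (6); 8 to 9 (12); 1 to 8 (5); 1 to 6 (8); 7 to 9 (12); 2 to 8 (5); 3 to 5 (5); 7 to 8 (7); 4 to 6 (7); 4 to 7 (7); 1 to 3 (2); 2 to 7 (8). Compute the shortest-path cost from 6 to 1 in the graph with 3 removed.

8

Some routes from 6 to 1 avoiding 3:
6→4→7→8→1: 7 + 7 + 7 + 5 = 26
6→4→7→2→8→1: 7 + 7 + 8 + 5 + 5 = 32
6→1: 8
The minimum is 8.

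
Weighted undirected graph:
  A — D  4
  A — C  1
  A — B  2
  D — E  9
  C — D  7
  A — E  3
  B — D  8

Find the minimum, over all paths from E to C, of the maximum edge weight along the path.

Paths from E to C:
E -> A -> C: max(3, 1) = 3
E -> D -> C: max(9, 7) = 9
E -> A -> B -> D -> C: max(3, 2, 8, 7) = 8
E -> D -> A -> C: max(9, 4, 1) = 9
E -> A -> D -> C: max(3, 4, 7) = 7
E -> D -> B -> A -> C: max(9, 8, 2, 1) = 9
The minimum achievable maximum is 3.

3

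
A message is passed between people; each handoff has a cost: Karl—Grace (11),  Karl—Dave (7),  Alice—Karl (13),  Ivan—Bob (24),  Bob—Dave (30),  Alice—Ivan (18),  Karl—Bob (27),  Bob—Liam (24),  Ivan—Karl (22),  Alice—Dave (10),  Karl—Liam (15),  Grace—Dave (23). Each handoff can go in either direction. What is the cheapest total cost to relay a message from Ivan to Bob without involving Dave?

Paths from Ivan to Bob avoiding Dave:
Ivan - Karl - Liam - Bob: 22 + 15 + 24 = 61
Ivan - Alice - Karl - Liam - Bob: 18 + 13 + 15 + 24 = 70
Ivan - Bob: 24
Ivan - Karl - Bob: 22 + 27 = 49
Ivan - Alice - Karl - Bob: 18 + 13 + 27 = 58
Best route has total 24.

24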